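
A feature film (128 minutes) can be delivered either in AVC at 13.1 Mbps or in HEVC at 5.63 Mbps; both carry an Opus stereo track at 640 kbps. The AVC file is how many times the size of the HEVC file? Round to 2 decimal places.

128 min = 7680 s
Audio: 640 kbps = 0.640 Mbps.
AVC: 13.740 Mbps × 7680 s = 105523.2 Mb = 12.285 GiB.
HEVC: 6.270 Mbps × 7680 s = 48153.6 Mb = 5.606 GiB.
Ratio: 12.285 / 5.606 = 2.191.

2.19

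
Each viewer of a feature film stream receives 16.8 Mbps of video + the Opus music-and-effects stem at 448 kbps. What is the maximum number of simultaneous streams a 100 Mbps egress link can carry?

Audio: 448 kbps = 0.448 Mbps.
Per-viewer media rate: 17.248 Mbps.
100 Mbps = 100.0 Mbps; 100.0 / 17.248 = 5.80 → 5 viewers.

5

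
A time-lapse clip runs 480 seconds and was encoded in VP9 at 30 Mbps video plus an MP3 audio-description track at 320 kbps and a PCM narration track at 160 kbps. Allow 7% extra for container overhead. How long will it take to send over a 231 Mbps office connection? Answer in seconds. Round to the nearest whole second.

68 seconds

Audio total: 320 + 160 = 480 kbps = 0.480 Mbps.
Total bitrate: 30.480 Mbps.
File: 30.480 Mbps × 480 s = 14630.4 Mb.
With 7% container overhead: ×1.07. → 15654.5 Mb.
At 231 Mbps: 15654.5 / 231 = 67.8 s ≈ 67.8 seconds.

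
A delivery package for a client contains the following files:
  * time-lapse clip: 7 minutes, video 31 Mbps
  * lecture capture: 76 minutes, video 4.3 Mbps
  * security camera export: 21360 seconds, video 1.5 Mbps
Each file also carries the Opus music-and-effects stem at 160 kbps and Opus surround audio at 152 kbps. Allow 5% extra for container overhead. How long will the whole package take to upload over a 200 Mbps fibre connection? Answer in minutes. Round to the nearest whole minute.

Audio total: 160 + 152 = 312 kbps = 0.312 Mbps.
time-lapse clip: 31.312 Mbps × 420 s × 1.05 = 13808.6 Mb
lecture capture: 4.612 Mbps × 4560 s × 1.05 = 22082.3 Mb
security camera export: 1.812 Mbps × 21360 s × 1.05 = 40639.5 Mb
Total: 76530.4 Mb = 9566.3 MB.
At 200 Mbps: 76530.4 / 200 = 383 s ≈ 6.38 minutes.

6 minutes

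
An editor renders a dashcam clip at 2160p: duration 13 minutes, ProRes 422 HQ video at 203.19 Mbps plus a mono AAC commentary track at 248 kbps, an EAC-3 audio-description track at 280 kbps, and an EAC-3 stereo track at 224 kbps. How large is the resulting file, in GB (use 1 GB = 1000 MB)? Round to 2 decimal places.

13 min = 780 s
Audio total: 248 + 280 + 224 = 752 kbps = 0.752 Mbps.
Total bitrate: 203.19 + 0.752 = 203.942 Mbps.
Stream data: 203.942 Mbps × 780 s = 159074.8 Mb.
159,075 Mb ÷ 8 = 19,884 MB → 19.88 GB.

19.88 GB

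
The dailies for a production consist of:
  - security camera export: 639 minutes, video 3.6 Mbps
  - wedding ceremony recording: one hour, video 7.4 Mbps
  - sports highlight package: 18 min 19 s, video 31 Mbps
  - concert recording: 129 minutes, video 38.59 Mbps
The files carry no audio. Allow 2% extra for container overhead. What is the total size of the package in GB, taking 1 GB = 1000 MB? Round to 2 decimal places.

63.42 GB

security camera export: 3.600 Mbps × 38340 s × 1.02 = 140784.5 Mb
wedding ceremony recording: 7.400 Mbps × 3600 s × 1.02 = 27172.8 Mb
sports highlight package: 31.000 Mbps × 1099 s × 1.02 = 34750.4 Mb
concert recording: 38.590 Mbps × 7740 s × 1.02 = 304660.3 Mb
Total: 507368.0 Mb = 63421.0 MB.
= 63.42 GB.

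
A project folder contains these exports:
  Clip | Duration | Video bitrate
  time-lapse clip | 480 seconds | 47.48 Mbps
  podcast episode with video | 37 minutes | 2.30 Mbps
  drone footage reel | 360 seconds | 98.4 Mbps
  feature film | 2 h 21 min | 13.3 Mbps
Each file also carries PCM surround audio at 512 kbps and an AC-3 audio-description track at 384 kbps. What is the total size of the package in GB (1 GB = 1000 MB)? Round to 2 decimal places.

23.27 GB

Audio total: 512 + 384 = 896 kbps = 0.896 Mbps.
time-lapse clip: 48.376 Mbps × 480 s = 23220.5 Mb
podcast episode with video: 3.196 Mbps × 2220 s = 7095.1 Mb
drone footage reel: 99.296 Mbps × 360 s = 35746.6 Mb
feature film: 14.196 Mbps × 8460 s = 120098.2 Mb
Total: 186160.3 Mb = 23270.0 MB.
= 23.27 GB.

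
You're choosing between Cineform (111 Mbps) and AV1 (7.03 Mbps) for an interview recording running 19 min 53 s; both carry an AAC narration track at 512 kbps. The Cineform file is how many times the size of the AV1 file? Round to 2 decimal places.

14.79

19 min 53 s = 1193 s
Audio: 512 kbps = 0.512 Mbps.
Cineform: 111.512 Mbps × 1193 s = 133033.8 Mb = 16.629 GB.
AV1: 7.542 Mbps × 1193 s = 8997.6 Mb = 1.125 GB.
Ratio: 16.629 / 1.125 = 14.785.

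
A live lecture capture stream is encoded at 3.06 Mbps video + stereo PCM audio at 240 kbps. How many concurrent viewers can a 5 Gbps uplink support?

1515

Audio: 240 kbps = 0.240 Mbps.
Per-viewer media rate: 3.300 Mbps.
5 Gbps = 5,000 Mbps; 5,000 / 3.300 = 1515.15 → 1515 viewers.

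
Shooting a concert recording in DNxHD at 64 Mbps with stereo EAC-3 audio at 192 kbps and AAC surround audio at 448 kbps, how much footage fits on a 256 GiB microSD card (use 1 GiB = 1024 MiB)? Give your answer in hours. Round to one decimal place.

9.4 hours

Audio total: 192 + 448 = 640 kbps = 0.640 Mbps.
Total bitrate: 64 + 0.640 = 64.640 Mbps.
Capacity: 256 GiB = 2,199,023 Mb.
Recording time: 2,199,023 / 64.640 = 34,020 s ≈ 9.45 hours.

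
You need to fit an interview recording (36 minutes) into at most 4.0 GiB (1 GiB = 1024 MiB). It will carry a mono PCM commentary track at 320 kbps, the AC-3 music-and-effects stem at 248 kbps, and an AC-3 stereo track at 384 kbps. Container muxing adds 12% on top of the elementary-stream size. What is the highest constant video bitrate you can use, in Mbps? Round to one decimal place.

Budget: 4.0 GiB = 34359.7 Mb.
Stream payload after overhead: 34359.7 / 1.12 = 30678.3 Mb.
36 min = 2160 s
Total bitrate budget: 30678.3 Mb / 2160 s = 14.203 Mbps.
Audio total: 320 + 248 + 384 = 952 kbps = 0.952 Mbps.
Video: 14.203 − 0.952 = 13.251 Mbps.

13.3 Mbps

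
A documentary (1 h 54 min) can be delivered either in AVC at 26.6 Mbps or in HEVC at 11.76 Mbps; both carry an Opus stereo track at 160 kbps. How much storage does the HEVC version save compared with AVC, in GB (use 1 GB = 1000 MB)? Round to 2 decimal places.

12.69 GB

1 h 54 min = 114 min = 6840 s
Audio: 160 kbps = 0.160 Mbps.
AVC: 26.760 Mbps × 6840 s = 183038.4 Mb = 22.880 GB.
HEVC: 11.920 Mbps × 6840 s = 81532.8 Mb = 10.192 GB.
Saving: 22.880 − 10.192 = 12.688 GB.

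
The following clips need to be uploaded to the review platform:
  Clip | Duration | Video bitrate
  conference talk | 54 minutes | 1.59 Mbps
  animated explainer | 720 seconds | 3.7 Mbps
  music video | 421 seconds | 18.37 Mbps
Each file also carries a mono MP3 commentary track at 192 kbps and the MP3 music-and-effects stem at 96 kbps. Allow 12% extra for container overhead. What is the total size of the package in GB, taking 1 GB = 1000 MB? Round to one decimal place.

2.4 GB

Audio total: 192 + 96 = 288 kbps = 0.288 Mbps.
conference talk: 1.878 Mbps × 3240 s × 1.12 = 6814.9 Mb
animated explainer: 3.988 Mbps × 720 s × 1.12 = 3215.9 Mb
music video: 18.658 Mbps × 421 s × 1.12 = 8797.6 Mb
Total: 18828.4 Mb = 2353.6 MB.
= 2.354 GB.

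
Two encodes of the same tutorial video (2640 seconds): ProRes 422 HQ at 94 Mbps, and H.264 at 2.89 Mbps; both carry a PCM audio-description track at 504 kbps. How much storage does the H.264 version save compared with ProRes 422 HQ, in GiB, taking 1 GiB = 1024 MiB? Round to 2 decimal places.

28.00 GiB

Audio: 504 kbps = 0.504 Mbps.
ProRes 422 HQ: 94.504 Mbps × 2640 s = 249490.6 Mb = 29.045 GiB.
H.264: 3.394 Mbps × 2640 s = 8960.2 Mb = 1.043 GiB.
Saving: 29.045 − 1.043 = 28.001 GiB.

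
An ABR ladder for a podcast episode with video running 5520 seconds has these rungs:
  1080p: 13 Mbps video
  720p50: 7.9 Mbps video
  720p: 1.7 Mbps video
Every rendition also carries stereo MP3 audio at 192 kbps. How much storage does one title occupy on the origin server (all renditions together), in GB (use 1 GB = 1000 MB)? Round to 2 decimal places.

Audio: 192 kbps = 0.192 Mbps.
Sum of rendition bitrates: (13+0.192) + (7.9+0.192) + (1.7+0.192) = 23.176 Mbps.
× 5520 s = 127,932 Mb = 15,991 MB = 15.99 GB.

15.99 GB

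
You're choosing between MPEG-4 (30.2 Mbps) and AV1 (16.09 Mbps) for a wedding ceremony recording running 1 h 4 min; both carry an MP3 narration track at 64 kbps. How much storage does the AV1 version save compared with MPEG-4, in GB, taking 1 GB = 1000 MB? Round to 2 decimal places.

6.77 GB

1 h 4 min = 64 min = 3840 s
Audio: 64 kbps = 0.064 Mbps.
MPEG-4: 30.264 Mbps × 3840 s = 116213.8 Mb = 14.527 GB.
AV1: 16.154 Mbps × 3840 s = 62031.4 Mb = 7.754 GB.
Saving: 14.527 − 7.754 = 6.773 GB.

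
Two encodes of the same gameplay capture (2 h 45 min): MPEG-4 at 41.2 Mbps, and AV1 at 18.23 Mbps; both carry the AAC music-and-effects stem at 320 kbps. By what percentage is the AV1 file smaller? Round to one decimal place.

2 h 45 min = 165 min = 9900 s
Audio: 320 kbps = 0.320 Mbps.
MPEG-4: 41.520 Mbps × 9900 s = 411048.0 Mb = 51.381 GB.
AV1: 18.550 Mbps × 9900 s = 183645.0 Mb = 22.956 GB.
Reduction: (1 − 22.956/51.381) × 100 = 55.32%.

55.3%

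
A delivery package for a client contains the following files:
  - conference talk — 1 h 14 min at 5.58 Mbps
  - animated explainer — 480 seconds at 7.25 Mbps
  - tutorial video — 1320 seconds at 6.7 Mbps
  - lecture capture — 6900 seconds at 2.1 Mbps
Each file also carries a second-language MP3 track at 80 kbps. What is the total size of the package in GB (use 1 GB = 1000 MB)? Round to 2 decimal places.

Audio: 80 kbps = 0.080 Mbps.
conference talk: 5.660 Mbps × 4440 s = 25130.4 Mb
animated explainer: 7.330 Mbps × 480 s = 3518.4 Mb
tutorial video: 6.780 Mbps × 1320 s = 8949.6 Mb
lecture capture: 2.180 Mbps × 6900 s = 15042.0 Mb
Total: 52640.4 Mb = 6580.1 MB.
= 6.580 GB.

6.58 GB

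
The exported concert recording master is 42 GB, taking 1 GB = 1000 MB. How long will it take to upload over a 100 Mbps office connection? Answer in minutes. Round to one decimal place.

56.0 minutes

File: 42 GB = 336000.0 Mb.
At 100 Mbps: 336000.0 / 100 = 3360.0 s ≈ 56 minutes.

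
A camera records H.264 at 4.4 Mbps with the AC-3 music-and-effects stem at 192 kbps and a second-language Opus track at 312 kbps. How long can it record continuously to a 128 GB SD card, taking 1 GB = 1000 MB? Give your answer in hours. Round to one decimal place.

Audio total: 192 + 312 = 504 kbps = 0.504 Mbps.
Total bitrate: 4.4 + 0.504 = 4.904 Mbps.
Capacity: 128 GB = 1,024,000 Mb.
Recording time: 1,024,000 / 4.904 = 208,809 s ≈ 58.0 hours.

58.0 hours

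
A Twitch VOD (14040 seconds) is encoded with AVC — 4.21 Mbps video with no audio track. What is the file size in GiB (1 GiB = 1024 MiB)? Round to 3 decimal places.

Total bitrate: 4.21 Mbps.
Stream data: 4.210 Mbps × 14040 s = 59108.4 Mb.
59,108 Mb = 7,388,550,000 bytes ÷ 1,073,741,824 = 6.881 GiB.

6.881 GiB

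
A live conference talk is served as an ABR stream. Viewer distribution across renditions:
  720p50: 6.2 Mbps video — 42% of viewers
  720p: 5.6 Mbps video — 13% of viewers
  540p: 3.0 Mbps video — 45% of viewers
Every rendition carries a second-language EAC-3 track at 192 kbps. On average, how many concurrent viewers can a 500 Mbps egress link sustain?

102

Audio: 192 kbps = 0.192 Mbps.
Average per-viewer bitrate: 0.42×6.392 + 0.13×5.792 + 0.45×3.192 = 4.874 Mbps.
500 Mbps = 500.0 Mbps; 500.0 / 4.874 = 102.59 → 102.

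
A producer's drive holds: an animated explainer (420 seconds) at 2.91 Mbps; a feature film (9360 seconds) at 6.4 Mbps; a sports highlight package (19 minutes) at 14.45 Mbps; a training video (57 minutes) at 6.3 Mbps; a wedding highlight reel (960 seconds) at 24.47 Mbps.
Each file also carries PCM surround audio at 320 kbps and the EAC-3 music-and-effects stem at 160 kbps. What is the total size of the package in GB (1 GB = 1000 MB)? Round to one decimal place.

Audio total: 320 + 160 = 480 kbps = 0.480 Mbps.
animated explainer: 3.390 Mbps × 420 s = 1423.8 Mb
feature film: 6.880 Mbps × 9360 s = 64396.8 Mb
sports highlight package: 14.930 Mbps × 1140 s = 17020.2 Mb
training video: 6.780 Mbps × 3420 s = 23187.6 Mb
wedding highlight reel: 24.950 Mbps × 960 s = 23952.0 Mb
Total: 129980.4 Mb = 16247.5 MB.
= 16.25 GB.

16.2 GB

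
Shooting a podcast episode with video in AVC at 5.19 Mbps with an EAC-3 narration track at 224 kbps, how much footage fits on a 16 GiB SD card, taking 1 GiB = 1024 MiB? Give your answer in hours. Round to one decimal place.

7.1 hours

Audio: 224 kbps = 0.224 Mbps.
Total bitrate: 5.19 + 0.224 = 5.414 Mbps.
Capacity: 16 GiB = 137,439 Mb.
Recording time: 137,439 / 5.414 = 25,386 s ≈ 7.05 hours.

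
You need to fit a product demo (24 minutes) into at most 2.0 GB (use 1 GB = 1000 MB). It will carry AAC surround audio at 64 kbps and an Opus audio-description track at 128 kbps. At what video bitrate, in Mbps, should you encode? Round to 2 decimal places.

10.92 Mbps

Budget: 2.0 GB = 16000.0 Mb.
24 min = 1440 s
Total bitrate budget: 16000.0 Mb / 1440 s = 11.111 Mbps.
Audio total: 64 + 128 = 192 kbps = 0.192 Mbps.
Video: 11.111 − 0.192 = 10.919 Mbps.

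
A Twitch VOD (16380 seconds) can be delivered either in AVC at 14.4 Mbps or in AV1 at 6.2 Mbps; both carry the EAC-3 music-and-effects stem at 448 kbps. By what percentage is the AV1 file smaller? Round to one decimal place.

Audio: 448 kbps = 0.448 Mbps.
AVC: 14.848 Mbps × 16380 s = 243210.2 Mb = 30.401 GB.
AV1: 6.648 Mbps × 16380 s = 108894.2 Mb = 13.612 GB.
Reduction: (1 − 13.612/30.401) × 100 = 55.23%.

55.2%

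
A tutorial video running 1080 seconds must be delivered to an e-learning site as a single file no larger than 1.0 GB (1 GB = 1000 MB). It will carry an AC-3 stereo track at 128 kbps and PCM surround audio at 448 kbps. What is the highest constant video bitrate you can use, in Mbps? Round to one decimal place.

6.8 Mbps

Budget: 1.0 GB = 8000.0 Mb.
Total bitrate budget: 8000.0 Mb / 1080 s = 7.407 Mbps.
Audio total: 128 + 448 = 576 kbps = 0.576 Mbps.
Video: 7.407 − 0.576 = 6.831 Mbps.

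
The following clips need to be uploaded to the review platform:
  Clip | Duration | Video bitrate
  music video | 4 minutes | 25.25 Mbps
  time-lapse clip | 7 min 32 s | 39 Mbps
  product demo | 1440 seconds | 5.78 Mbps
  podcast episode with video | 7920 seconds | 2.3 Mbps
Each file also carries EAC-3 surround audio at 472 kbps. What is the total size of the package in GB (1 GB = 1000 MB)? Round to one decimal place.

Audio: 472 kbps = 0.472 Mbps.
music video: 25.722 Mbps × 240 s = 6173.3 Mb
time-lapse clip: 39.472 Mbps × 452 s = 17841.3 Mb
product demo: 6.252 Mbps × 1440 s = 9002.9 Mb
podcast episode with video: 2.772 Mbps × 7920 s = 21954.2 Mb
Total: 54971.7 Mb = 6871.5 MB.
= 6.871 GB.

6.9 GB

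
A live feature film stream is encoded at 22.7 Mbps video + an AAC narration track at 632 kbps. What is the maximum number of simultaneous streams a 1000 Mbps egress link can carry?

42

Audio: 632 kbps = 0.632 Mbps.
Per-viewer media rate: 23.332 Mbps.
1000 Mbps = 1,000 Mbps; 1,000 / 23.332 = 42.86 → 42 viewers.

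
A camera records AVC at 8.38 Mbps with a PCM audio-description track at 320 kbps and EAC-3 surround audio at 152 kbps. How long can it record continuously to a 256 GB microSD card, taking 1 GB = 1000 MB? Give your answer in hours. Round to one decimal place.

64.3 hours

Audio total: 320 + 152 = 472 kbps = 0.472 Mbps.
Total bitrate: 8.38 + 0.472 = 8.852 Mbps.
Capacity: 256 GB = 2,048,000 Mb.
Recording time: 2,048,000 / 8.852 = 231,360 s ≈ 64.3 hours.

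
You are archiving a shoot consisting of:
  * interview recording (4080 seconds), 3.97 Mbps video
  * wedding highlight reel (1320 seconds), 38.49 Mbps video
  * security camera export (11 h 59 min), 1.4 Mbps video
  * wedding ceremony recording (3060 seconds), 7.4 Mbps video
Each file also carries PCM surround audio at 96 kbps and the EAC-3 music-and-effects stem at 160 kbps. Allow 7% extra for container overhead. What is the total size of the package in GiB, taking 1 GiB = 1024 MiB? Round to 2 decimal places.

20.34 GiB

Audio total: 96 + 160 = 256 kbps = 0.256 Mbps.
interview recording: 4.226 Mbps × 4080 s × 1.07 = 18449.0 Mb
wedding highlight reel: 38.746 Mbps × 1320 s × 1.07 = 54724.9 Mb
security camera export: 1.656 Mbps × 43140 s × 1.07 = 76440.6 Mb
wedding ceremony recording: 7.656 Mbps × 3060 s × 1.07 = 25067.3 Mb
Total: 174681.8 Mb = 21835.2 MB.
= 20.34 GiB.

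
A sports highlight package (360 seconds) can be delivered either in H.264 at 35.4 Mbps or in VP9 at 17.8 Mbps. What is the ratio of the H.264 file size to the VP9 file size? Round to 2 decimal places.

H.264: 35.400 Mbps × 360 s = 12744.0 Mb = 1.484 GiB.
VP9: 17.800 Mbps × 360 s = 6408.0 Mb = 0.746 GiB.
Ratio: 1.484 / 0.746 = 1.989.

1.99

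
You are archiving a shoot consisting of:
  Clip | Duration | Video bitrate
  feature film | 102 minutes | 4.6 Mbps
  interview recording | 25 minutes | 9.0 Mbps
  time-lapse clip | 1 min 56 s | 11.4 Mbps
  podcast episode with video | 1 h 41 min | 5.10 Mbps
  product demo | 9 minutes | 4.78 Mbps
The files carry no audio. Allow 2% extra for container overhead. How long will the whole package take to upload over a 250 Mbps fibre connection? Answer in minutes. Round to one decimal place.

feature film: 4.600 Mbps × 6120 s × 1.02 = 28715.0 Mb
interview recording: 9.000 Mbps × 1500 s × 1.02 = 13770.0 Mb
time-lapse clip: 11.400 Mbps × 116 s × 1.02 = 1348.8 Mb
podcast episode with video: 5.100 Mbps × 6060 s × 1.02 = 31524.1 Mb
product demo: 4.780 Mbps × 540 s × 1.02 = 2632.8 Mb
Total: 77990.8 Mb = 9748.9 MB.
At 250 Mbps: 77990.8 / 250 = 312 s ≈ 5.2 minutes.

5.2 minutes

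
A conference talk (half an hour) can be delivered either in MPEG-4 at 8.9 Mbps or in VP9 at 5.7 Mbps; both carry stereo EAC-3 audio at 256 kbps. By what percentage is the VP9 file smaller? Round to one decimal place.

30 min = 1800 s
Audio: 256 kbps = 0.256 Mbps.
MPEG-4: 9.156 Mbps × 1800 s = 16480.8 Mb = 2.060 GB.
VP9: 5.956 Mbps × 1800 s = 10720.8 Mb = 1.340 GB.
Reduction: (1 − 1.340/2.060) × 100 = 34.95%.

34.9%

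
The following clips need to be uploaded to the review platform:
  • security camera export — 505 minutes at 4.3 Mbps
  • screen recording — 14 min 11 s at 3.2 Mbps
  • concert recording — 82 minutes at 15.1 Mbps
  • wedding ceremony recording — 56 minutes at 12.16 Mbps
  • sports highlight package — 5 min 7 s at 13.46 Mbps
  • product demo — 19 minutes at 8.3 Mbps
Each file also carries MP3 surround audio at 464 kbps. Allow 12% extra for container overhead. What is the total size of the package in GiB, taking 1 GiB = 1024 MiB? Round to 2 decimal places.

Audio: 464 kbps = 0.464 Mbps.
security camera export: 4.764 Mbps × 30300 s × 1.12 = 161671.1 Mb
screen recording: 3.664 Mbps × 851 s × 1.12 = 3492.2 Mb
concert recording: 15.564 Mbps × 4920 s × 1.12 = 85763.9 Mb
wedding ceremony recording: 12.624 Mbps × 3360 s × 1.12 = 47506.6 Mb
sports highlight package: 13.924 Mbps × 307 s × 1.12 = 4787.6 Mb
product demo: 8.764 Mbps × 1140 s × 1.12 = 11189.9 Mb
Total: 314411.3 Mb = 39301.4 MB.
= 36.60 GiB.

36.60 GiB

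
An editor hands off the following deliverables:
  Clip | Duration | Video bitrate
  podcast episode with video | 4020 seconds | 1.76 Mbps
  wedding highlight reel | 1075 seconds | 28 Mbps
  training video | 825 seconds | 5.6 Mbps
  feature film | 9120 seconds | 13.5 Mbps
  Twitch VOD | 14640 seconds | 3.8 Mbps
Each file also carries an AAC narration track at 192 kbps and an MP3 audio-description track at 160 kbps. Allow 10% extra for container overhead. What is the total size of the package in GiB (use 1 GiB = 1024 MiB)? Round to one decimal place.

29.6 GiB

Audio total: 192 + 160 = 352 kbps = 0.352 Mbps.
podcast episode with video: 2.112 Mbps × 4020 s × 1.10 = 9339.3 Mb
wedding highlight reel: 28.352 Mbps × 1075 s × 1.10 = 33526.2 Mb
training video: 5.952 Mbps × 825 s × 1.10 = 5401.4 Mb
feature film: 13.852 Mbps × 9120 s × 1.10 = 138963.3 Mb
Twitch VOD: 4.152 Mbps × 14640 s × 1.10 = 66863.8 Mb
Total: 254094.0 Mb = 31761.8 MB.
= 29.58 GiB.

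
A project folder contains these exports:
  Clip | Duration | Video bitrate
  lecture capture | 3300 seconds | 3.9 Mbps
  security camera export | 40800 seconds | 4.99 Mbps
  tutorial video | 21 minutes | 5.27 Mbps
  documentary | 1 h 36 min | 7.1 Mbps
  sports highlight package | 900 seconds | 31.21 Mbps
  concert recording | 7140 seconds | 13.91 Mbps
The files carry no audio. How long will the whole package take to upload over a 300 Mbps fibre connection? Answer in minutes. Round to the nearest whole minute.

22 minutes

lecture capture: 3.900 Mbps × 3300 s = 12870.0 Mb
security camera export: 4.990 Mbps × 40800 s = 203592.0 Mb
tutorial video: 5.270 Mbps × 1260 s = 6640.2 Mb
documentary: 7.100 Mbps × 5760 s = 40896.0 Mb
sports highlight package: 31.210 Mbps × 900 s = 28089.0 Mb
concert recording: 13.910 Mbps × 7140 s = 99317.4 Mb
Total: 391404.6 Mb = 48925.6 MB.
At 300 Mbps: 391404.6 / 300 = 1305 s ≈ 21.7 minutes.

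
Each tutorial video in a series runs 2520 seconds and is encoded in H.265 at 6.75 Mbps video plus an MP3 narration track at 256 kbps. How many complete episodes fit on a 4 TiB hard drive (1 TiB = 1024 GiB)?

1992

Audio: 256 kbps = 0.256 Mbps.
Total bitrate: 7.006 Mbps.
Per item: 7.006 Mbps × 2520 s = 17,655 Mb = 2,207 MB.
Capacity: 4 TiB = 35,184,372 Mb; 1992.87 items → 1992 complete.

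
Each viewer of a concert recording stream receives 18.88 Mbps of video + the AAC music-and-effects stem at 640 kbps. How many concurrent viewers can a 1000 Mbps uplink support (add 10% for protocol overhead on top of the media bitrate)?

46

Audio: 640 kbps = 0.640 Mbps.
Per-viewer media rate: 19.520 Mbps.
On the wire with 10% overhead: 21.472 Mbps.
1000 Mbps = 1,000 Mbps; 1,000 / 21.472 = 46.57 → 46 viewers.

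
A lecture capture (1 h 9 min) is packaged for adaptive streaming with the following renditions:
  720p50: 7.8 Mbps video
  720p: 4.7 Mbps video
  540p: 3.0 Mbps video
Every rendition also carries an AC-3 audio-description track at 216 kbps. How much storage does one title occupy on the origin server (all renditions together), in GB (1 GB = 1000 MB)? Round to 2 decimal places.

8.36 GB

1 h 9 min = 69 min = 4140 s
Audio: 216 kbps = 0.216 Mbps.
Sum of rendition bitrates: (7.8+0.216) + (4.7+0.216) + (3.0+0.216) = 16.148 Mbps.
× 4140 s = 66,853 Mb = 8,357 MB = 8.357 GB.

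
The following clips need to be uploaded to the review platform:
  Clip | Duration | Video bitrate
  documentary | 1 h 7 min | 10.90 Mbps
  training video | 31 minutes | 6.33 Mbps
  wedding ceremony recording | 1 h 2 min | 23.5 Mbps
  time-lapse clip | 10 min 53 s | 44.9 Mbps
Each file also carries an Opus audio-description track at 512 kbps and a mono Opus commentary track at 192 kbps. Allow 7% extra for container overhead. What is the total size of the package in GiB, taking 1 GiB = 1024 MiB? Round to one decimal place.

Audio total: 512 + 192 = 704 kbps = 0.704 Mbps.
documentary: 11.604 Mbps × 4020 s × 1.07 = 49913.4 Mb
training video: 7.034 Mbps × 1860 s × 1.07 = 13999.1 Mb
wedding ceremony recording: 24.204 Mbps × 3720 s × 1.07 = 96341.6 Mb
time-lapse clip: 45.604 Mbps × 653 s × 1.07 = 31864.0 Mb
Total: 192118.1 Mb = 24014.8 MB.
= 22.37 GiB.

22.4 GiB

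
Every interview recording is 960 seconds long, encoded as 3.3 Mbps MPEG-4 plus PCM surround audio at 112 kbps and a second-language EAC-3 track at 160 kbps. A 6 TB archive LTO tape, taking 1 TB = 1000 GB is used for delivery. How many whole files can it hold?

Audio total: 112 + 160 = 272 kbps = 0.272 Mbps.
Total bitrate: 3.572 Mbps.
Per item: 3.572 Mbps × 960 s = 3,429 Mb = 428.6 MB.
Capacity: 6 TB = 48,000,000 Mb; 13997.76 items → 13997 complete.

13997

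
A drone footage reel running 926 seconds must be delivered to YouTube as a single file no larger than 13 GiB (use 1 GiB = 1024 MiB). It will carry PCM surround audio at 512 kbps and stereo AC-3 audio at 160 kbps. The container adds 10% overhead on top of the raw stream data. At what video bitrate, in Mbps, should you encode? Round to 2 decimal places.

108.96 Mbps

Budget: 13 GiB = 111669.1 Mb.
Stream payload after overhead: 111669.1 / 1.10 = 101517.4 Mb.
Total bitrate budget: 101517.4 Mb / 926 s = 109.630 Mbps.
Audio total: 512 + 160 = 672 kbps = 0.672 Mbps.
Video: 109.630 − 0.672 = 108.958 Mbps.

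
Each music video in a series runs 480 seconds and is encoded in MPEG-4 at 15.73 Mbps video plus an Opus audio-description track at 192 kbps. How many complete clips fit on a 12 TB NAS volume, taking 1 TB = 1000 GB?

Audio: 192 kbps = 0.192 Mbps.
Total bitrate: 15.922 Mbps.
Per item: 15.922 Mbps × 480 s = 7,643 Mb = 955.3 MB.
Capacity: 12 TB = 96,000,000 Mb; 12561.24 items → 12561 complete.

12561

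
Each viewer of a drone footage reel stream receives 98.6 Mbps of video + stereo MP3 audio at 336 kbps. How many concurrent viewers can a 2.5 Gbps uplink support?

25

Audio: 336 kbps = 0.336 Mbps.
Per-viewer media rate: 98.936 Mbps.
2.5 Gbps = 2,500 Mbps; 2,500 / 98.936 = 25.27 → 25 viewers.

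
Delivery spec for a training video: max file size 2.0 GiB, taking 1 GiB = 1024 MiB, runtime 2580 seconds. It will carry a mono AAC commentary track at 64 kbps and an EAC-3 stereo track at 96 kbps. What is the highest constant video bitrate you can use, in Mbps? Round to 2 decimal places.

6.50 Mbps

Budget: 2.0 GiB = 17179.9 Mb.
Total bitrate budget: 17179.9 Mb / 2580 s = 6.659 Mbps.
Audio total: 64 + 96 = 160 kbps = 0.160 Mbps.
Video: 6.659 − 0.160 = 6.499 Mbps.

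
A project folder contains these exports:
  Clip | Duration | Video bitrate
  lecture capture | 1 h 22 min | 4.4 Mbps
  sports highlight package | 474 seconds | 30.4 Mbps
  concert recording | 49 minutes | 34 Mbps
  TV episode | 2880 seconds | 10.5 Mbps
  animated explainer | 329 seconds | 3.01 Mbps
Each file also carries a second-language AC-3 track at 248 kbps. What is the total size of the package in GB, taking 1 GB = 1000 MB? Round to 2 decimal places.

Audio: 248 kbps = 0.248 Mbps.
lecture capture: 4.648 Mbps × 4920 s = 22868.2 Mb
sports highlight package: 30.648 Mbps × 474 s = 14527.2 Mb
concert recording: 34.248 Mbps × 2940 s = 100689.1 Mb
TV episode: 10.748 Mbps × 2880 s = 30954.2 Mb
animated explainer: 3.258 Mbps × 329 s = 1071.9 Mb
Total: 170110.6 Mb = 21263.8 MB.
= 21.26 GB.

21.26 GB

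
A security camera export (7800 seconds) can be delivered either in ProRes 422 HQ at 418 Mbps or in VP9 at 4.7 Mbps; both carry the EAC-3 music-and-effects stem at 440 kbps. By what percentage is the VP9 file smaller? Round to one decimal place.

Audio: 440 kbps = 0.440 Mbps.
ProRes 422 HQ: 418.440 Mbps × 7800 s = 3263832.0 Mb = 407.979 GB.
VP9: 5.140 Mbps × 7800 s = 40092.0 Mb = 5.011 GB.
Reduction: (1 − 5.011/407.979) × 100 = 98.77%.

98.8%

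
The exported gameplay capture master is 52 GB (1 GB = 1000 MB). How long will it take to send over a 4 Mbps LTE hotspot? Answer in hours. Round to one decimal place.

28.9 hours

File: 52 GB = 416000.0 Mb.
At 4 Mbps: 416000.0 / 4 = 104000.0 s ≈ 28.9 hours.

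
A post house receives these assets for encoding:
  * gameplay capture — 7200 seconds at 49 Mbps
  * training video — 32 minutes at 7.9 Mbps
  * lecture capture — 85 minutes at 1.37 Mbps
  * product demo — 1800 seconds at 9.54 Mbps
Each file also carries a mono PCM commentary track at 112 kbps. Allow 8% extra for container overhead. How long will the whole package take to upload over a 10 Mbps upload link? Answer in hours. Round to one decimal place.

Audio: 112 kbps = 0.112 Mbps.
gameplay capture: 49.112 Mbps × 7200 s × 1.08 = 381894.9 Mb
training video: 8.012 Mbps × 1920 s × 1.08 = 16613.7 Mb
lecture capture: 1.482 Mbps × 5100 s × 1.08 = 8162.9 Mb
product demo: 9.652 Mbps × 1800 s × 1.08 = 18763.5 Mb
Total: 425434.9 Mb = 53179.4 MB.
At 10 Mbps: 425434.9 / 10 = 42543 s ≈ 11.8 hours.

11.8 hours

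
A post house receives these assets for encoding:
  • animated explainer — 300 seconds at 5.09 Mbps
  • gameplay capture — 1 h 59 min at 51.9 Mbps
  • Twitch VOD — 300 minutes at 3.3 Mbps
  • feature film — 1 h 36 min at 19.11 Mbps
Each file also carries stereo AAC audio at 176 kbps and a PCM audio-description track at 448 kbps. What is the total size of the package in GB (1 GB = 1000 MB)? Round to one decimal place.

Audio total: 176 + 448 = 624 kbps = 0.624 Mbps.
animated explainer: 5.714 Mbps × 300 s = 1714.2 Mb
gameplay capture: 52.524 Mbps × 7140 s = 375021.4 Mb
Twitch VOD: 3.924 Mbps × 18000 s = 70632.0 Mb
feature film: 19.734 Mbps × 5760 s = 113667.8 Mb
Total: 561035.4 Mb = 70129.4 MB.
= 70.13 GB.

70.1 GB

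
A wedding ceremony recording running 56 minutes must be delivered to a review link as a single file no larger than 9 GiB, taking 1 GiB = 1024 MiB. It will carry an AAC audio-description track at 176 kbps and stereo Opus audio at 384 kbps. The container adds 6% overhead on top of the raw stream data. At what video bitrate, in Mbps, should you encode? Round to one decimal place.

Budget: 9 GiB = 77309.4 Mb.
Stream payload after overhead: 77309.4 / 1.06 = 72933.4 Mb.
56 min = 3360 s
Total bitrate budget: 72933.4 Mb / 3360 s = 21.706 Mbps.
Audio total: 176 + 384 = 560 kbps = 0.560 Mbps.
Video: 21.706 − 0.560 = 21.146 Mbps.

21.1 Mbps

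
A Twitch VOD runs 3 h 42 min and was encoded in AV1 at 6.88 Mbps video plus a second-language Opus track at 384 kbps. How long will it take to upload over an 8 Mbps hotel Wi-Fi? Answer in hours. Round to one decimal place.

3.4 hours

3 h 42 min = 222 min = 13320 s
Audio: 384 kbps = 0.384 Mbps.
Total bitrate: 7.264 Mbps.
File: 7.264 Mbps × 13320 s = 96756.5 Mb.
At 8 Mbps: 96756.5 / 8 = 12094.6 s ≈ 3.36 hours.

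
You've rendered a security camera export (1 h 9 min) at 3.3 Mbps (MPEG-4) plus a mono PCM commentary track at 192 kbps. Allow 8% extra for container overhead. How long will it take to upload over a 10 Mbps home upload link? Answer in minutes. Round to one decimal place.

26.0 minutes

1 h 9 min = 69 min = 4140 s
Audio: 192 kbps = 0.192 Mbps.
Total bitrate: 3.492 Mbps.
File: 3.492 Mbps × 4140 s = 14456.9 Mb.
With 8% container overhead: ×1.08. → 15613.4 Mb.
At 10 Mbps: 15613.4 / 10 = 1561.3 s ≈ 26 minutes.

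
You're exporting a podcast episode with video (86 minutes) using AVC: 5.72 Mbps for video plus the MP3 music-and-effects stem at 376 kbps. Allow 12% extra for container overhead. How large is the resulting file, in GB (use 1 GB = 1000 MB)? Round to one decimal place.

4.4 GB

86 min = 5160 s
Audio: 376 kbps = 0.376 Mbps.
Total bitrate: 5.72 + 0.376 = 6.096 Mbps.
Stream data: 6.096 Mbps × 5160 s = 31455.4 Mb.
With 12% container overhead: ×1.12.
35,230 Mb ÷ 8 = 4,404 MB → 4.404 GB.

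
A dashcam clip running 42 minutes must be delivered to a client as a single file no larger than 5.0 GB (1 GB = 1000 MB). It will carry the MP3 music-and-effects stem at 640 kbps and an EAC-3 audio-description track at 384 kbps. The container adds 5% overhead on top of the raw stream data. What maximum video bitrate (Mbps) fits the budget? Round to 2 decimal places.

Budget: 5.0 GB = 40000.0 Mb.
Stream payload after overhead: 40000.0 / 1.05 = 38095.2 Mb.
42 min = 2520 s
Total bitrate budget: 38095.2 Mb / 2520 s = 15.117 Mbps.
Audio total: 640 + 384 = 1024 kbps = 1.024 Mbps.
Video: 15.117 − 1.024 = 14.093 Mbps.

14.09 Mbps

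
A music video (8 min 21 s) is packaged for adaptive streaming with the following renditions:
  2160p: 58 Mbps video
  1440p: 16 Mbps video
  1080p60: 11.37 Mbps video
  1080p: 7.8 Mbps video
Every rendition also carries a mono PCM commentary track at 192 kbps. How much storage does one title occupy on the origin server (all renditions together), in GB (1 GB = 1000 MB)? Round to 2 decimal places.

8 min 21 s = 501 s
Audio: 192 kbps = 0.192 Mbps.
Sum of rendition bitrates: (58+0.192) + (16+0.192) + (11.37+0.192) + (7.8+0.192) = 93.938 Mbps.
× 501 s = 47,063 Mb = 5,883 MB = 5.883 GB.

5.88 GB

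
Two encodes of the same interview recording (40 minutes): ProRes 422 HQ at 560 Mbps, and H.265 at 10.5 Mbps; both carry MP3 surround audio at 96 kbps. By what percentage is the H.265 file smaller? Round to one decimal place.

98.1%

40 min = 2400 s
Audio: 96 kbps = 0.096 Mbps.
ProRes 422 HQ: 560.096 Mbps × 2400 s = 1344230.4 Mb = 168.029 GB.
H.265: 10.596 Mbps × 2400 s = 25430.4 Mb = 3.179 GB.
Reduction: (1 − 3.179/168.029) × 100 = 98.11%.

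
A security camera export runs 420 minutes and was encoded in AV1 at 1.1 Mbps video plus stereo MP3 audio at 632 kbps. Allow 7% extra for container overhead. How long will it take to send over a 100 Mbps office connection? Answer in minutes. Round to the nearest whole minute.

8 minutes

420 min = 25200 s
Audio: 632 kbps = 0.632 Mbps.
Total bitrate: 1.732 Mbps.
File: 1.732 Mbps × 25200 s = 43646.4 Mb.
With 7% container overhead: ×1.07. → 46701.6 Mb.
At 100 Mbps: 46701.6 / 100 = 467.0 s ≈ 7.78 minutes.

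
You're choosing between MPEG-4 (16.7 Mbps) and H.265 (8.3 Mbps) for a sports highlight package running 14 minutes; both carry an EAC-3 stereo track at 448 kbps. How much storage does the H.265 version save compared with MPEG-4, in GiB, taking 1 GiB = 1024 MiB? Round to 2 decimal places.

14 min = 840 s
Audio: 448 kbps = 0.448 Mbps.
MPEG-4: 17.148 Mbps × 840 s = 14404.3 Mb = 1.677 GiB.
H.265: 8.748 Mbps × 840 s = 7348.3 Mb = 0.855 GiB.
Saving: 1.677 − 0.855 = 0.821 GiB.

0.82 GiB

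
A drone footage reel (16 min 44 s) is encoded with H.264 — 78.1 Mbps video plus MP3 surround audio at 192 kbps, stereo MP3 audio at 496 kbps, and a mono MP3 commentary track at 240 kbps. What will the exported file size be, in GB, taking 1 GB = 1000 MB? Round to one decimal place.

16 min 44 s = 1004 s
Audio total: 192 + 496 + 240 = 928 kbps = 0.928 Mbps.
Total bitrate: 78.1 + 0.928 = 79.028 Mbps.
Stream data: 79.028 Mbps × 1004 s = 79344.1 Mb.
79,344 Mb ÷ 8 = 9,918 MB → 9.918 GB.

9.9 GB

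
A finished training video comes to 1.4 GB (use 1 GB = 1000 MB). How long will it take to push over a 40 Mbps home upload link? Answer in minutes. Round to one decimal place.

File: 1.4 GB = 11200.0 Mb.
At 40 Mbps: 11200.0 / 40 = 280.0 s ≈ 4.67 minutes.

4.7 minutes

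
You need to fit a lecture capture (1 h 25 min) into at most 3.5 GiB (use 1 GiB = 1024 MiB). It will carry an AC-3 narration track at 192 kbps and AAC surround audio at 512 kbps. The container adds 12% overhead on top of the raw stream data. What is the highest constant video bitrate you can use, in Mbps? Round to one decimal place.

4.6 Mbps

Budget: 3.5 GiB = 30064.8 Mb.
Stream payload after overhead: 30064.8 / 1.12 = 26843.5 Mb.
1 h 25 min = 85 min = 5100 s
Total bitrate budget: 26843.5 Mb / 5100 s = 5.263 Mbps.
Audio total: 192 + 512 = 704 kbps = 0.704 Mbps.
Video: 5.263 − 0.704 = 4.559 Mbps.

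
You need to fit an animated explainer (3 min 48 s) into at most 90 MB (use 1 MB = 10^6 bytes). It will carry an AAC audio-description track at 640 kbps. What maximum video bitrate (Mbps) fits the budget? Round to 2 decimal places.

Budget: 90 MB = 720.0 Mb.
3 min 48 s = 228 s
Total bitrate budget: 720.0 Mb / 228 s = 3.158 Mbps.
Audio: 640 kbps = 0.640 Mbps.
Video: 3.158 − 0.640 = 2.518 Mbps.

2.52 Mbps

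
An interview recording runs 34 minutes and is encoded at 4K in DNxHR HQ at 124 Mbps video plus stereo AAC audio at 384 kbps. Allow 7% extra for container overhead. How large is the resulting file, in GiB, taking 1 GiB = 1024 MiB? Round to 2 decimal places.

31.61 GiB

34 min = 2040 s
Audio: 384 kbps = 0.384 Mbps.
Total bitrate: 124 + 0.384 = 124.384 Mbps.
Stream data: 124.384 Mbps × 2040 s = 253743.4 Mb.
With 7% container overhead: ×1.07.
271,505 Mb = 33,938,174,400 bytes ÷ 1,073,741,824 = 31.61 GiB.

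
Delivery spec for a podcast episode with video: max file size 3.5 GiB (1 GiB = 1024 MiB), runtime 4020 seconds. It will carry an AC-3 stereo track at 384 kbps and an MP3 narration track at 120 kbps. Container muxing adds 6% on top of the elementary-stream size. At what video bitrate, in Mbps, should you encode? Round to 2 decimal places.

Budget: 3.5 GiB = 30064.8 Mb.
Stream payload after overhead: 30064.8 / 1.06 = 28363.0 Mb.
Total bitrate budget: 28363.0 Mb / 4020 s = 7.055 Mbps.
Audio total: 384 + 120 = 504 kbps = 0.504 Mbps.
Video: 7.055 − 0.504 = 6.551 Mbps.

6.55 Mbps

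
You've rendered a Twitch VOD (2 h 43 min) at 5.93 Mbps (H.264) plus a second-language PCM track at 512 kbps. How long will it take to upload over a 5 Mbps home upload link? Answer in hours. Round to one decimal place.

3.5 hours

2 h 43 min = 163 min = 9780 s
Audio: 512 kbps = 0.512 Mbps.
Total bitrate: 6.442 Mbps.
File: 6.442 Mbps × 9780 s = 63002.8 Mb.
At 5 Mbps: 63002.8 / 5 = 12600.6 s ≈ 3.5 hours.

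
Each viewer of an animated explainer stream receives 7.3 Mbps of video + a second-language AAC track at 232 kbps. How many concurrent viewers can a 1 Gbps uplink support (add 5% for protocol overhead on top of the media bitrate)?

Audio: 232 kbps = 0.232 Mbps.
Per-viewer media rate: 7.532 Mbps.
On the wire with 5% overhead: 7.909 Mbps.
1 Gbps = 1,000 Mbps; 1,000 / 7.909 = 126.44 → 126 viewers.

126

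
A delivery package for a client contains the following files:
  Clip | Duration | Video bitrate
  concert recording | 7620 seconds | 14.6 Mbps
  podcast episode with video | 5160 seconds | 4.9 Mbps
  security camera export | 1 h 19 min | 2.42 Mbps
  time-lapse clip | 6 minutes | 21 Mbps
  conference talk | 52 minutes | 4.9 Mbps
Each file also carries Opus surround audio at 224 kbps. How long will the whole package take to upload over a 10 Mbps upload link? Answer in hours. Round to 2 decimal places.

4.88 hours

Audio: 224 kbps = 0.224 Mbps.
concert recording: 14.824 Mbps × 7620 s = 112958.9 Mb
podcast episode with video: 5.124 Mbps × 5160 s = 26439.8 Mb
security camera export: 2.644 Mbps × 4740 s = 12532.6 Mb
time-lapse clip: 21.224 Mbps × 360 s = 7640.6 Mb
conference talk: 5.124 Mbps × 3120 s = 15986.9 Mb
Total: 175558.8 Mb = 21944.8 MB.
At 10 Mbps: 175558.8 / 10 = 17556 s ≈ 4.88 hours.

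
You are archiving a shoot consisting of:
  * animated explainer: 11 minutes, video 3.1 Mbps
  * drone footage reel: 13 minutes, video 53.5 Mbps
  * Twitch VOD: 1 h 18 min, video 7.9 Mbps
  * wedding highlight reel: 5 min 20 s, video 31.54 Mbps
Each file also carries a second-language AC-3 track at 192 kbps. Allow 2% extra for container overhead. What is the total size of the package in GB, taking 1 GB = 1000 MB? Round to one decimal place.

11.7 GB

Audio: 192 kbps = 0.192 Mbps.
animated explainer: 3.292 Mbps × 660 s × 1.02 = 2216.2 Mb
drone footage reel: 53.692 Mbps × 780 s × 1.02 = 42717.4 Mb
Twitch VOD: 8.092 Mbps × 4680 s × 1.02 = 38628.0 Mb
wedding highlight reel: 31.732 Mbps × 320 s × 1.02 = 10357.3 Mb
Total: 93918.8 Mb = 11739.9 MB.
= 11.74 GB.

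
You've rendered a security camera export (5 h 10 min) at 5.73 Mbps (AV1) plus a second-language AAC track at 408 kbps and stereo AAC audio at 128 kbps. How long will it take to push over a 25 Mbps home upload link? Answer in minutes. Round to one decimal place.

77.7 minutes

5 h 10 min = 310 min = 18600 s
Audio total: 408 + 128 = 536 kbps = 0.536 Mbps.
Total bitrate: 6.266 Mbps.
File: 6.266 Mbps × 18600 s = 116547.6 Mb.
At 25 Mbps: 116547.6 / 25 = 4661.9 s ≈ 77.7 minutes.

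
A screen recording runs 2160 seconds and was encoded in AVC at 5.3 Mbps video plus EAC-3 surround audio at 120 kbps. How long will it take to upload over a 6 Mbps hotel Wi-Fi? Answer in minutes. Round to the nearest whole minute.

Audio: 120 kbps = 0.120 Mbps.
Total bitrate: 5.420 Mbps.
File: 5.420 Mbps × 2160 s = 11707.2 Mb.
At 6 Mbps: 11707.2 / 6 = 1951.2 s ≈ 32.5 minutes.

33 minutes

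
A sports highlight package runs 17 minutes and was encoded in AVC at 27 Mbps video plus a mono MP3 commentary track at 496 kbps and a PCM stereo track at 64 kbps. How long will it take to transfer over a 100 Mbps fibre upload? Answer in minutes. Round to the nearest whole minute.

5 minutes

17 min = 1020 s
Audio total: 496 + 64 = 560 kbps = 0.560 Mbps.
Total bitrate: 27.560 Mbps.
File: 27.560 Mbps × 1020 s = 28111.2 Mb.
At 100 Mbps: 28111.2 / 100 = 281.1 s ≈ 4.69 minutes.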